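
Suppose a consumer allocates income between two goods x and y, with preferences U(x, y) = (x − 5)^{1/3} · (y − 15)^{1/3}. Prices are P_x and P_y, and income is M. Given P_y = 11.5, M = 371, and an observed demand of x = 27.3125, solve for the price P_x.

Let x' = x−5, y' = y−15. MRS = y'/x' = P_x/P_y.
Substituting into the budget: x* = 5 + 0.5·(M − 5·P_x − 15·P_y)/P_x, and y* = 15 + 0.5·(…)/P_y.
Set x* = 27.3125 in the demand function and solve for P_x: P_x = 4.

P_x = 4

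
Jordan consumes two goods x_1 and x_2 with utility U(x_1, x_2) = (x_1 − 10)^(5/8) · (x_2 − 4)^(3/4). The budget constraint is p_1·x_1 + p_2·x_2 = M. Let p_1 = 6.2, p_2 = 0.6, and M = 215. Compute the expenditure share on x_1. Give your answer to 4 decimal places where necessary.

This is Cobb-Douglas in (x_1−10, x_2−4): tangency gives 0.625·p_2·(x_2−4) = 0.75·p_1·(x_1−10).
After buying the subsistence bundle (10, 4), a share 5/11 of the remaining income goes to x_1: x_1* = 10 + 5/11·(M − 10p_1 − 4p_2)/p_1.
Discretionary income = 215 − 10·6.2 − 4·0.6 = 150.6; x_1* = 10 + 5/11·150.6/6.2 = 21.0411; x_2* = 4 + 6/11·150.6/0.6 = 140.9091.
Expenditure on x_1: 6.2·21.0411 = 130.4545; share = 0.6068.

share on x_1 = 0.6068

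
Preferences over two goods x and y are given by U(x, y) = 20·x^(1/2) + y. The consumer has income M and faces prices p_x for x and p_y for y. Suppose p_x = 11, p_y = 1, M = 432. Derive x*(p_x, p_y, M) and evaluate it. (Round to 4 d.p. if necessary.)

x* = 0.8264

Set MRS = p_x/p_y: 10·x^(−1/2) = p_x/p_y.
Solve: √x = 10·p_y/p_x, so x*(p_x,p_y) = (10·p_y/p_x)², and y* = (M − p_x·x*)/p_y.
Plugging in: x* = (10·1/11)² = 0.8264.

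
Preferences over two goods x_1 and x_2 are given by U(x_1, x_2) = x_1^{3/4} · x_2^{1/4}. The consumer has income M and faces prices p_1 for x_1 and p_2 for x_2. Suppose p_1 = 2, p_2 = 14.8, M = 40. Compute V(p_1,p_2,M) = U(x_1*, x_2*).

MU_x_1/MU_x_2 = (0.75·x_2)/(0.25·x_1); tangency sets this equal to p_1/p_2.
So 0.75·p_2·x_2 = 0.25·p_1·x_1; combined with the budget, a share 0.75 of income goes to x_1.
Demand: x_1*(p_1,p_2,M) = 0.75·M/p_1 and x_2* = 0.25·M/p_2.
At p_1=2, p_2=14.8, M=40: x_1* = 0.75·40/2 = 15, x_2* = 0.6757.
Utility at the optimum: U(15, 0.6757) = 6.9104.

V = 6.9104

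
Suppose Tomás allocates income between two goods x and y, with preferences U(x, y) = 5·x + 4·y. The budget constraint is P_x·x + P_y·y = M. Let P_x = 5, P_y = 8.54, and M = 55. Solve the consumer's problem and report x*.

x* = 11

Perfect substitutes: compare marginal utility per dollar. 5/P_x vs 4/P_y → 1 vs 0.4684.
x gives more utility per dollar, so spend all income on x: x* = M/P_x, y* = 0.
Numerically: x* = 11, y* = 0.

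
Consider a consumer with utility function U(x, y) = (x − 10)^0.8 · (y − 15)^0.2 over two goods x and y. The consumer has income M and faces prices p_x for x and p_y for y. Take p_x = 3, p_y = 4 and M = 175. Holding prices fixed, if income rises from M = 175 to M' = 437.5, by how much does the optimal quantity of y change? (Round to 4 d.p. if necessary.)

Let x' = x−10, y' = y−15. MRS = 4·y'/x' = p_x/p_y.
After buying the subsistence bundle (10, 15), a share 0.8 of the remaining income goes to x: x* = 10 + 0.8·(M − 10p_x − 15p_y)/p_x.
Discretionary income = 175 − 10·3 − 15·4 = 85; y* = 15 + 0.2·85/4 = 19.25.
At M' = 437.5: y* = 32.375. Change: 32.375 − 19.25 = 13.125.

Δy* = 13.125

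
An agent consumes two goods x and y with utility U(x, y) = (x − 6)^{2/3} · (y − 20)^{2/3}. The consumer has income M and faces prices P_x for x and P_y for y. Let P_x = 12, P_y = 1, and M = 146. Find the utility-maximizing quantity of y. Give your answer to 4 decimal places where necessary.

y* = 47

Let x' = x−6, y' = y−20. MRS = y'/x' = P_x/P_y.
Substituting into the budget: x* = 6 + 0.5·(M − 6·P_x − 20·P_y)/P_x, and y* = 20 + 0.5·(…)/P_y.
Discretionary income = 146 − 6·12 − 20·1 = 54; y* = 20 + 0.5·54/1 = 47.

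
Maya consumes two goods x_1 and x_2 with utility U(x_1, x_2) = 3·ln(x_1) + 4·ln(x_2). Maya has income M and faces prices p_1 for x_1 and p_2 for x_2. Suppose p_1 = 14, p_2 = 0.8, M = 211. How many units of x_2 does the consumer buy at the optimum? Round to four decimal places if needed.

x_2* = 150.7143

Demand: x_1*(p_1,p_2,M) = 3/7·M/p_1 and x_2* = 4/7·M/p_2.
At p_1=14, p_2=0.8, M=211: x_2* = 4/7·211/0.8 = 150.7143.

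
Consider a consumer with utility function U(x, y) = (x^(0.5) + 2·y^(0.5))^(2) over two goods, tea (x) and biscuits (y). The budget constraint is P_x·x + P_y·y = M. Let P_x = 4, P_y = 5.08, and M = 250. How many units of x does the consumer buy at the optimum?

x* = 15.0617

From the CES first-order condition, (1/2)·(y/x)^(0.5) = P_x/P_y.
Hence y/x = (2·P_x/P_y)^(1/(0.5)), i.e. raised to the 2 power.
Substitute y = (y/x)·x into the budget: x* = M/(P_x + P_y·(y/x)).
Numerically y/x = 2.480005, so x* = 250/(4 + 5.08·2.480005) = 15.0617.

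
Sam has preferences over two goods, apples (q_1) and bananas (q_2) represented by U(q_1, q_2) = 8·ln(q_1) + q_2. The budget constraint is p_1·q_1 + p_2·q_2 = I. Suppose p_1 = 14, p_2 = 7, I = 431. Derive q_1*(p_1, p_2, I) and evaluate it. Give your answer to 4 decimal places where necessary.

At the given prices: q_1* = 8·7/14 = 4.

q_1* = 4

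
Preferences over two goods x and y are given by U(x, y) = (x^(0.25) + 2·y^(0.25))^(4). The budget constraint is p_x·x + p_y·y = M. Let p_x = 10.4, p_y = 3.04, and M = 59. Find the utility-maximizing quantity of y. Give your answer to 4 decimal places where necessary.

y* = 15.362

Numerically y/x = 12.989318, so x* = 59/(10.4 + 3.04·12.989318) = 1.1827 and y* = 12.989318·1.1827 = 15.362.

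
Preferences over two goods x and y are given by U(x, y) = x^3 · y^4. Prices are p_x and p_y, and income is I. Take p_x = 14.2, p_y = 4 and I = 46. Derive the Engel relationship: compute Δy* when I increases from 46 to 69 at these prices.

Δy* = 3.2857

MU_x/MU_y = (3·y)/(4·x); tangency sets this equal to p_x/p_y.
Rearranging, p_y·y = (4/3)·p_x·x. Substituting into the budget gives p_x·x·(1 + (4/3)) = I.
Demand: x*(p_x,p_y,I) = 3/7·I/p_x and y* = 4/7·I/p_y.
At p_x=14.2, p_y=4, I=46: y* = 4/7·46/4 = 6.5714.
At I' = 69: y* = 9.8571. Change: 9.8571 − 6.5714 = 3.2857.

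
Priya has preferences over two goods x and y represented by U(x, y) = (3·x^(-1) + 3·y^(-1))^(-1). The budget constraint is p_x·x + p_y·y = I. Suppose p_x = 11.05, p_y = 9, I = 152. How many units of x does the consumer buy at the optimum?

x* = 7.2304

MRS = MU_x/MU_y = (y/x)^(2). Set equal to p_x/p_y.
Solve for the ratio: y/x = [p_x/p_y]^(0.5).
Substitute y = (y/x)·x into the budget: x* = I/(p_x + p_y·(y/x)).
Numerically y/x = 1.108051, so x* = 152/(11.05 + 9·1.108051) = 7.2304.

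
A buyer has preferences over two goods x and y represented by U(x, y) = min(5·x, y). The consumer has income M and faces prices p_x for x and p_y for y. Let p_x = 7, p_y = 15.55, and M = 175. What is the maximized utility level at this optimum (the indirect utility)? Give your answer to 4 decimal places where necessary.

Leontief preferences: the optimum is at the kink where x/1 = y/5, i.e. y = 5·x.
Budget: p_x·x + p_y·5·x = M, so (p_x + 5·p_y)·x = M.
Demand: x*(p_x,p_y,M) = M/(p_x + 5·p_y), y* = 5·M/(p_x + 5·p_y).
Here 7 + 5·15.55 = 84.75, giving x* = 2.0649 and y* = 10.3245.
Utility at the optimum: U(2.0649, 10.3245) = 10.3245.

V = 10.3245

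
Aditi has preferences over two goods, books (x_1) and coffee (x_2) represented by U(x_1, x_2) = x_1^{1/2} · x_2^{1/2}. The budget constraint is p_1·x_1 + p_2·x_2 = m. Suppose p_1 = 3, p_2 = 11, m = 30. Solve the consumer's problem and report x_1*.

x_1* = 5

At p_1=3, p_2=11, m=30: x_1* = 0.5·30/3 = 5.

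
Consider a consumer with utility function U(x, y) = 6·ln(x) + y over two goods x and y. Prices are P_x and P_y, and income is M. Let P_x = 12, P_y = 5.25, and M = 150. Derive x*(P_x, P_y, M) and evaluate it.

So x*(P_x,P_y) = 6·P_y/P_x, independent of income; and y* = (M − 6·P_y)/P_y.
At the given prices: x* = 6·5.25/12 = 2.625.

x* = 2.625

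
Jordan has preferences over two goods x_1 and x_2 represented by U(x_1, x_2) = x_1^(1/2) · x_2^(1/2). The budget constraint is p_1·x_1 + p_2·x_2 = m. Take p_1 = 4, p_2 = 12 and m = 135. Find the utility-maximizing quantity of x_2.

x_2* = 5.625

Demand: x_1*(p_1,p_2,m) = 0.5·m/p_1 and x_2* = 0.5·m/p_2.
At p_1=4, p_2=12, m=135: x_2* = 0.5·135/12 = 5.625.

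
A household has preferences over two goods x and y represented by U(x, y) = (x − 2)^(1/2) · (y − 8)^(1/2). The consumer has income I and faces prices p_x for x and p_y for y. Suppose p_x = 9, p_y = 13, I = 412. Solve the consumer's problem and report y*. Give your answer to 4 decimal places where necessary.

After buying the subsistence bundle (2, 8), a share 0.5 of the remaining income goes to x: x* = 2 + 0.5·(I − 2p_x − 8p_y)/p_x.
Discretionary income = 412 − 2·9 − 8·13 = 290; y* = 8 + 0.5·290/13 = 19.1538.

y* = 19.1538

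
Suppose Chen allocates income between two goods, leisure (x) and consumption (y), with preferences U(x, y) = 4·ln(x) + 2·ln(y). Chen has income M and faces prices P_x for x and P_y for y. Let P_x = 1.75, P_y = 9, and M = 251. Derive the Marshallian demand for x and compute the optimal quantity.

Tangency: MRS = 2·y/x = P_x/P_y.
So 4·P_y·y = 2·P_x·x; combined with the budget, a share 2/3 of income goes to x.
Demand: x*(P_x,P_y,M) = 2/3·M/P_x and y* = 1/3·M/P_y.
At P_x=1.75, P_y=9, M=251: x* = 2/3·251/1.75 = 95.619.

x* = 95.619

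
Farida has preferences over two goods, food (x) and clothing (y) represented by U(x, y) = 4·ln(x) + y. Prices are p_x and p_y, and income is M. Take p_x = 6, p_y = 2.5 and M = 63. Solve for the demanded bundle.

Set MRS = p_x/p_y: (4/x)/1 = p_x/p_y.
So x*(p_x,p_y) = 4·p_y/p_x, independent of income; and y* = (M − 4·p_y)/p_y.
At the given prices: x* = 4·2.5/6 = 1.6667, and y* = 21.2.

x* = 1.6667, y* = 21.2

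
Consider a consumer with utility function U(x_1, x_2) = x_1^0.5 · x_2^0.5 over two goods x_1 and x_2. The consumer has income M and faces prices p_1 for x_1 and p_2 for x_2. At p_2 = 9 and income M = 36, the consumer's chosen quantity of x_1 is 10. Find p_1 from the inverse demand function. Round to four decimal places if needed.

p_1 = 1.8

Tangency: MRS = x_2/x_1 = p_1/p_2.
So 0.5·p_2·x_2 = 0.5·p_1·x_1; combined with the budget, a share 0.5 of income goes to x_1.
Demand: x_1*(p_1,p_2,M) = 0.5·M/p_1 and x_2* = 0.5·M/p_2.
Set x_1* = 10 in the demand function and solve for p_1: p_1 = 1.8.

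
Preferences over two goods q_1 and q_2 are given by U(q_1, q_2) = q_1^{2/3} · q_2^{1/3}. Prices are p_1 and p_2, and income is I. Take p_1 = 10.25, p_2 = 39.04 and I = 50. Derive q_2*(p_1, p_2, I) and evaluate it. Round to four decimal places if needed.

The MRS is 2·q_2/q_1. Set MRS = p_1/p_2.
Rearranging, p_2·q_2 = (1/2)·p_1·q_1. Substituting into the budget gives p_1·q_1·(1 + (1/2)) = I.
Demand: q_1*(p_1,p_2,I) = 2/3·I/p_1 and q_2* = 1/3·I/p_2.
At p_1=10.25, p_2=39.04, I=50: q_2* = 1/3·50/39.04 = 0.4269.

q_2* = 0.4269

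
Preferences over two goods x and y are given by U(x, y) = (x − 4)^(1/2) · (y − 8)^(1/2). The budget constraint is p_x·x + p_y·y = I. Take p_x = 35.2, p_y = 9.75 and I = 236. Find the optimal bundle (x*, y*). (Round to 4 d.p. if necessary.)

MRS = (y−8)/(x−4). Tangency with p_x/p_y gives y−8 = (p_x/p_y)·(x−4).
After buying the subsistence bundle (4, 8), a share 0.5 of the remaining income goes to x: x* = 4 + 0.5·(I − 4p_x − 8p_y)/p_x.
Discretionary income = 236 − 4·35.2 − 8·9.75 = 17.2; x* = 4 + 0.5·17.2/35.2 = 4.2443; y* = 8 + 0.5·17.2/9.75 = 8.8821.

x* = 4.2443, y* = 8.8821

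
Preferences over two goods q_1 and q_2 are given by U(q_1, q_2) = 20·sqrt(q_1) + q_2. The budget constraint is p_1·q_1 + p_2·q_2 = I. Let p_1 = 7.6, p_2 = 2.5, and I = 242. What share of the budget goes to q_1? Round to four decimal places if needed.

Solve: √q_1 = 10·p_2/p_1, so q_1*(p_1,p_2) = (10·p_2/p_1)², and q_2* = (I − p_1·q_1*)/p_2.
Plugging in: q_1* = (10·2.5/7.6)² = 10.8206, q_2* = 63.9053.
Expenditure on q_1: 7.6·10.8206 = 82.2368; share = 0.3398.

share on q_1 = 0.3398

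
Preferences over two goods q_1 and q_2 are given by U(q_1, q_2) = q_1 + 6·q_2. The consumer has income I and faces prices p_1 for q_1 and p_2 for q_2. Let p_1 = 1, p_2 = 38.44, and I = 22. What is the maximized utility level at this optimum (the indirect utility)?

V = 22

q_1 gives more utility per dollar, so spend all income on q_1: q_1* = I/p_1, q_2* = 0.
Numerically: q_1* = 22, q_2* = 0.
Utility at the optimum: U(22, 0) = 22.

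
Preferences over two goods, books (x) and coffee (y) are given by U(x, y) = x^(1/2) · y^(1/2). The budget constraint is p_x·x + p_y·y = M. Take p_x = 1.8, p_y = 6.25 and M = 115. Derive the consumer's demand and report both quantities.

x* = 31.9444, y* = 9.2

Tangency: MRS = y/x = p_x/p_y.
Rearranging, p_y·y = p_x·x. Substituting into the budget gives p_x·x·(1 + 1) = M.
Demand: x*(p_x,p_y,M) = 0.5·M/p_x and y* = 0.5·M/p_y.
At p_x=1.8, p_y=6.25, M=115: x* = 0.5·115/1.8 = 31.9444, y* = 9.2.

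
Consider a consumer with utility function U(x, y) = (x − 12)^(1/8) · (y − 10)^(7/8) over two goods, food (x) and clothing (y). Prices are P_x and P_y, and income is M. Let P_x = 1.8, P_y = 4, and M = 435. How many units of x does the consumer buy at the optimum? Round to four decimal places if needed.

x* = 37.9306

Substituting into the budget: x* = 12 + 0.125·(M − 12·P_x − 10·P_y)/P_x, and y* = 10 + 0.875·(…)/P_y.
Discretionary income = 435 − 12·1.8 − 10·4 = 373.4; x* = 12 + 0.125·373.4/1.8 = 37.9306.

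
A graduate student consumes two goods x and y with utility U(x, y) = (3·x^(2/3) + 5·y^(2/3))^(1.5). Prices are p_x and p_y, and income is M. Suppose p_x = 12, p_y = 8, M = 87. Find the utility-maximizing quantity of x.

x* = 0.635

From the CES first-order condition, (3/5)·(y/x)^(1/3) = p_x/p_y.
Solve for the ratio: y/x = [(5/3)·p_x/p_y]^(3).
Substitute y = (y/x)·x into the budget: x* = M/(p_x + p_y·(y/x)).
Numerically y/x = 15.625, so x* = 87/(12 + 8·15.625) = 0.635.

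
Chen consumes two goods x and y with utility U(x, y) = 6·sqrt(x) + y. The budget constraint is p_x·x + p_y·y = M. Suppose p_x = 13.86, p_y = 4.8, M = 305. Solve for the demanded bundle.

Utility is quasi-linear in y; the FOC for x is 3/√x = p_x/p_y.
Solve: √x = 3·p_y/p_x, so x*(p_x,p_y) = (3·p_y/p_x)², and y* = (M − p_x·x*)/p_y.
Plugging in: x* = (3·4.8/13.86)² = 1.0794, y* = 60.4248.

x* = 1.0794, y* = 60.4248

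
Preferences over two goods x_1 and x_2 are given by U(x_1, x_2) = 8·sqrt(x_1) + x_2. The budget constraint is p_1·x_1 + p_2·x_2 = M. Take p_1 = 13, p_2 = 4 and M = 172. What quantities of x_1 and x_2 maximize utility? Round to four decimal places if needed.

Set MRS = p_1/p_2: 4·x_1^(−1/2) = p_1/p_2.
Thus x_1* = (4·p_2/p_1)² — independent of M — with the rest of income spent on x_2.
Plugging in: x_1* = (4·4/13)² = 1.5148, x_2* = 38.0769.

x_1* = 1.5148, x_2* = 38.0769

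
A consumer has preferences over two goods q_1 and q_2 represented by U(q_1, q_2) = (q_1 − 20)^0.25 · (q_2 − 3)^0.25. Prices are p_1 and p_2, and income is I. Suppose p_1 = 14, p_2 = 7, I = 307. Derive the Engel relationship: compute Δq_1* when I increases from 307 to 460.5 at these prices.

Δq_1* = 5.4821

MRS = (q_2−3)/(q_1−20). Tangency with p_1/p_2 gives q_2−3 = (p_1/p_2)·(q_1−20).
Substituting into the budget: q_1* = 20 + 0.5·(I − 20·p_1 − 3·p_2)/p_1, and q_2* = 3 + 0.5·(…)/p_2.
Discretionary income = 307 − 20·14 − 3·7 = 6; q_1* = 20 + 0.5·6/14 = 20.2143.
At I' = 460.5: q_1* = 25.6964. Change: 25.6964 − 20.2143 = 5.4821.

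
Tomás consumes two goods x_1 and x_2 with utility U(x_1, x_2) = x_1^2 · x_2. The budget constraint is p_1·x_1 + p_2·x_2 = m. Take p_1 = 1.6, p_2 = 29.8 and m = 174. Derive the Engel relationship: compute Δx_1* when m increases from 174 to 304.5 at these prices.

MU_x_1/MU_x_2 = (2·x_2)/(x_1); tangency sets this equal to p_1/p_2.
Rearranging, p_2·x_2 = (1/2)·p_1·x_1. Substituting into the budget gives p_1·x_1·(1 + (1/2)) = m.
Demand: x_1*(p_1,p_2,m) = 2/3·m/p_1 and x_2* = 1/3·m/p_2.
At p_1=1.6, p_2=29.8, m=174: x_1* = 2/3·174/1.6 = 72.5.
At m' = 304.5: x_1* = 126.875. Change: 126.875 − 72.5 = 54.375.

Δx_1* = 54.375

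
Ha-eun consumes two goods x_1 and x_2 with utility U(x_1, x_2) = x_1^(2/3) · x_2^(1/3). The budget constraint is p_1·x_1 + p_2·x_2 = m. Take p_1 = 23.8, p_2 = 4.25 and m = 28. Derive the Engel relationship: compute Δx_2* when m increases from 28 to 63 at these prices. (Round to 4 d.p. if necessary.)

The MRS is 2·x_2/x_1. Set MRS = p_1/p_2.
Rearranging, p_2·x_2 = (1/2)·p_1·x_1. Substituting into the budget gives p_1·x_1·(1 + (1/2)) = m.
Demand: x_1*(p_1,p_2,m) = 2/3·m/p_1 and x_2* = 1/3·m/p_2.
At p_1=23.8, p_2=4.25, m=28: x_2* = 1/3·28/4.25 = 2.1961.
At m' = 63: x_2* = 4.9412. Change: 4.9412 − 2.1961 = 2.7451.

Δx_2* = 2.7451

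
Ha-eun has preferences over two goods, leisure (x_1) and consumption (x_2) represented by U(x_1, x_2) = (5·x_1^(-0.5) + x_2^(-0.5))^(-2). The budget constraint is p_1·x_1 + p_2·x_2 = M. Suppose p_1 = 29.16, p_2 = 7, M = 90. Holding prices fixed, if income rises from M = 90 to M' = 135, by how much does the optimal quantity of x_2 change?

Substitute x_2 = (x_2/x_1)·x_1 into the budget: x_1* = M/(p_1 + p_2·(x_2/x_1)).
Numerically x_2/x_1 = 0.885414, so x_1* = 90/(29.16 + 7·0.885414) = 2.5454 and x_2* = 0.885414·2.5454 = 2.2537.
At M' = 135: x_2* = 3.3806. Change: 3.3806 − 2.2537 = 1.1269.

Δx_2* = 1.1269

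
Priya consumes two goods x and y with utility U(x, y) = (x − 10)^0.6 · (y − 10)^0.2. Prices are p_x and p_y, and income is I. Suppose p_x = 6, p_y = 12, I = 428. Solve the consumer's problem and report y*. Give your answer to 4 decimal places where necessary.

This is Cobb-Douglas in (x−10, y−10): tangency gives 0.6·p_y·(y−10) = 0.2·p_x·(x−10).
Substituting into the budget: x* = 10 + 0.75·(I − 10·p_x − 10·p_y)/p_x, and y* = 10 + 0.25·(…)/p_y.
Discretionary income = 428 − 10·6 − 10·12 = 248; y* = 10 + 0.25·248/12 = 15.1667.

y* = 15.1667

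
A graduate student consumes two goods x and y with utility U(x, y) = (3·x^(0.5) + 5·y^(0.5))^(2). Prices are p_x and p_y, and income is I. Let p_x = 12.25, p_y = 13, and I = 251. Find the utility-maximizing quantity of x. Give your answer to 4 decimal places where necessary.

From the CES first-order condition, (3/5)·(y/x)^(0.5) = p_x/p_y.
Solve for the ratio: y/x = [(5/3)·p_x/p_y]^(2).
Substitute y = (y/x)·x into the budget: x* = I/(p_x + p_y·(y/x)).
Numerically y/x = 2.466511, so x* = 251/(12.25 + 13·2.466511) = 5.664.

x* = 5.664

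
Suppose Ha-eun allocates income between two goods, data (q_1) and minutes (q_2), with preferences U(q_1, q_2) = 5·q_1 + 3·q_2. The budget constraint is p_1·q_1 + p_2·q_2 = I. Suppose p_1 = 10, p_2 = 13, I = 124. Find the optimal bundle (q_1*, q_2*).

q_1* = 12.4, q_2* = 0

Perfect substitutes: compare marginal utility per dollar. 5/p_1 vs 3/p_2 → 0.5 vs 0.2308.
q_1 gives more utility per dollar, so spend all income on q_1: q_1* = I/p_1, q_2* = 0.
Numerically: q_1* = 12.4, q_2* = 0.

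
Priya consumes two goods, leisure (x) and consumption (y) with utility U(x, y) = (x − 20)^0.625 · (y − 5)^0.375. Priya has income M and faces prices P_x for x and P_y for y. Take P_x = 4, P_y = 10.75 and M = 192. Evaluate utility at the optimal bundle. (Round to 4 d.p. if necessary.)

MRS = (5/3)·(y−5)/(x−20). Tangency with P_x/P_y gives y−5 = (3/5)·(P_x/P_y)·(x−20).
Substituting into the budget: x* = 20 + 0.625·(M − 20·P_x − 5·P_y)/P_x, and y* = 5 + 0.375·(…)/P_y.
Discretionary income = 192 − 20·4 − 5·10.75 = 58.25; x* = 20 + 0.625·58.25/4 = 29.1016; y* = 5 + 0.375·58.25/10.75 = 7.032.
Utility at the optimum: U(29.1016, 7.032) = 5.187.

V = 5.187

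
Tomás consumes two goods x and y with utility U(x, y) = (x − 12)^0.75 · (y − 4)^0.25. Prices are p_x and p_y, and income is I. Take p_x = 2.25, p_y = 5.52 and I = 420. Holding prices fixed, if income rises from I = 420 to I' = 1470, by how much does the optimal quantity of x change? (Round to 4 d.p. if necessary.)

Let x' = x−12, y' = y−4. MRS = 3·y'/x' = p_x/p_y.
After buying the subsistence bundle (12, 4), a share 0.75 of the remaining income goes to x: x* = 12 + 0.75·(I − 12p_x − 4p_y)/p_x.
Discretionary income = 420 − 12·2.25 − 4·5.52 = 370.92; x* = 12 + 0.75·370.92/2.25 = 135.64.
At I' = 1470: x* = 485.64. Change: 485.64 − 135.64 = 350.

Δx* = 350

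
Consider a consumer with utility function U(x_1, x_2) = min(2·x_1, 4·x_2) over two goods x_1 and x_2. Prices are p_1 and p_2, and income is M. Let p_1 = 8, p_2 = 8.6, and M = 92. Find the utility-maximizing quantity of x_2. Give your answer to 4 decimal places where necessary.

Leontief preferences: the optimum is at the kink where x_1/4 = x_2/2, i.e. x_2 = (1/2)·x_1.
Budget: p_1·x_1 + p_2·(1/2)·x_1 = M, so (4·p_1 + 2·p_2)·x_1 = 4·M.
Demand: x_1*(p_1,p_2,M) = 4·M/(4·p_1 + 2·p_2), x_2* = 2·M/(4·p_1 + 2·p_2).
Here 4·8 + 2·8.6 = 49.2, giving x_2* = 3.7398.

x_2* = 3.7398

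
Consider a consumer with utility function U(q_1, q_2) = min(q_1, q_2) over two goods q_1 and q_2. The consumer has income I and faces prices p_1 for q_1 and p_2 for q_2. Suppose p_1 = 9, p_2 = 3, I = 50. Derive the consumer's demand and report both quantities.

q_1* = 4.1667, q_2* = 4.1667

Here 9 + 3 = 12, giving q_1* = 4.1667 and q_2* = 4.1667.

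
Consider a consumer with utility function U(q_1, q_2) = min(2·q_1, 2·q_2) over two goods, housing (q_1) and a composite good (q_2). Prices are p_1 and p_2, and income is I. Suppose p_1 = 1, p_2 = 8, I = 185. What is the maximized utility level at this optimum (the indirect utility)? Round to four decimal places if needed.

V = 41.1111

Demand: q_1*(p_1,p_2,I) = 2·I/(2·p_1 + 2·p_2), q_2* = 2·I/(2·p_1 + 2·p_2).
Here 2·1 + 2·8 = 18, giving q_1* = 20.5556 and q_2* = 20.5556.
Utility at the optimum: U(20.5556, 20.5556) = 41.1111.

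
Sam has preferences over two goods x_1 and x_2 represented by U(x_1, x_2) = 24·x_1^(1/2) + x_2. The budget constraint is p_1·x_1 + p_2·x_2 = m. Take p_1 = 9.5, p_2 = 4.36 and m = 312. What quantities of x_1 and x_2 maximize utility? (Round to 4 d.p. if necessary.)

MU_x_1 = 12/√x_1, MU_x_2 = 1. Tangency: 12/√x_1 = p_1/p_2.
Thus x_1* = (12·p_2/p_1)² — independent of m — with the rest of income spent on x_2.
Plugging in: x_1* = (12·4.36/9.5)² = 30.3311, x_2* = 5.4712.

x_1* = 30.3311, x_2* = 5.4712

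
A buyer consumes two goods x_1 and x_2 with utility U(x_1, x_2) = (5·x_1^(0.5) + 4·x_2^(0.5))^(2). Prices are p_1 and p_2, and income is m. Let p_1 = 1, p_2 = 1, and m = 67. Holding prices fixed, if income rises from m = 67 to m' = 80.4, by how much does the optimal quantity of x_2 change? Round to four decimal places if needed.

Δx_2* = 5.2293

MU_x_1 ∝ 5·x_1^(-0.5), MU_x_2 ∝ 4·x_2^(-0.5), so MRS = (5/4)·(x_2/x_1)^(0.5) = p_1/p_2.
Solve for the ratio: x_2/x_1 = [(4/5)·p_1/p_2]^(2).
Substitute x_2 = (x_2/x_1)·x_1 into the budget: x_1* = m/(p_1 + p_2·(x_2/x_1)).
Numerically x_2/x_1 = 0.64, so x_1* = 67/(1 + 1·0.64) = 40.8537 and x_2* = 0.64·40.8537 = 26.1463.
At m' = 80.4: x_2* = 31.3756. Change: 31.3756 − 26.1463 = 5.2293.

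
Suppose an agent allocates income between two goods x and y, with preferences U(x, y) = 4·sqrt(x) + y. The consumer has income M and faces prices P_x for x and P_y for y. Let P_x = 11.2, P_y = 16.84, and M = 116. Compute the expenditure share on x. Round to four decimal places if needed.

share on x = 0.8731

MU_x = 2/√x, MU_y = 1. Tangency: 2/√x = P_x/P_y.
Solve: √x = 2·P_y/P_x, so x*(P_x,P_y) = (2·P_y/P_x)², and y* = (M − P_x·x*)/P_y.
Plugging in: x* = (2·16.84/11.2)² = 9.0429, y* = 0.8741.
Expenditure on x: 11.2·9.0429 = 101.2806; share = 0.8731.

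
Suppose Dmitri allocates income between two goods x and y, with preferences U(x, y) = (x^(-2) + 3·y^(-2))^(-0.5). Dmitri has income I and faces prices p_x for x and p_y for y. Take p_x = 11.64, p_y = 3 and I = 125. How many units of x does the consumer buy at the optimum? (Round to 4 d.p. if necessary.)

From the CES first-order condition, (1/3)·(y/x)^(3) = p_x/p_y.
Solve for the ratio: y/x = [3·p_x/p_y]^(1/3).
Substitute y = (y/x)·x into the budget: x* = I/(p_x + p_y·(y/x)).
Numerically y/x = 2.266301, so x* = 125/(11.64 + 3·2.266301) = 6.7791.

x* = 6.7791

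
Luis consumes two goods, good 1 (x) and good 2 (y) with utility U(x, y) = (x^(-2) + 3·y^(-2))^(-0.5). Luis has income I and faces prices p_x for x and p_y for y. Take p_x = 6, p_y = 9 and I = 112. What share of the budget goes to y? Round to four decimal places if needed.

From the CES first-order condition, (1/3)·(y/x)^(3) = p_x/p_y.
Hence y/x = (3·p_x/p_y)^(1/(3)), i.e. raised to the 1/3 power.
Substitute y = (y/x)·x into the budget: x* = I/(p_x + p_y·(y/x)).
Numerically y/x = 1.259921, so x* = 112/(6 + 9·1.259921) = 6.4593 and y* = 1.259921·6.4593 = 8.1382.
Expenditure on y: 9·8.1382 = 73.2441; share = 0.654.

share on y = 0.654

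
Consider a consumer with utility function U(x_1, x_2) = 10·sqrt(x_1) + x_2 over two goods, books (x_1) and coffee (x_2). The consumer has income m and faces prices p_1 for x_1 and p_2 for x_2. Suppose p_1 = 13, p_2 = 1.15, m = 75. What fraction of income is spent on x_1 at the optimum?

share on x_1 = 0.0339

MU_x_1 = 5/√x_1, MU_x_2 = 1. Tangency: 5/√x_1 = p_1/p_2.
Thus x_1* = (5·p_2/p_1)² — independent of m — with the rest of income spent on x_2.
Plugging in: x_1* = (5·1.15/13)² = 0.1956, x_2* = 63.0059.
Expenditure on x_1: 13·0.1956 = 2.5433; share = 0.0339.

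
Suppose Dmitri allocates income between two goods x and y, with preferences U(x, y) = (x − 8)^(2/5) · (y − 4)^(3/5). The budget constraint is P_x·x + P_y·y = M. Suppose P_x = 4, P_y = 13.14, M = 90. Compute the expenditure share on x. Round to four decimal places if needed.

share on x = 0.3797

This is Cobb-Douglas in (x−8, y−4): tangency gives 0.4·P_y·(y−4) = 0.6·P_x·(x−8).
Substituting into the budget: x* = 8 + 0.4·(M − 8·P_x − 4·P_y)/P_x, and y* = 4 + 0.6·(…)/P_y.
Discretionary income = 90 − 8·4 − 4·13.14 = 5.44; x* = 8 + 0.4·5.44/4 = 8.544; y* = 4 + 0.6·5.44/13.14 = 4.2484.
Expenditure on x: 4·8.544 = 34.176; share = 0.3797.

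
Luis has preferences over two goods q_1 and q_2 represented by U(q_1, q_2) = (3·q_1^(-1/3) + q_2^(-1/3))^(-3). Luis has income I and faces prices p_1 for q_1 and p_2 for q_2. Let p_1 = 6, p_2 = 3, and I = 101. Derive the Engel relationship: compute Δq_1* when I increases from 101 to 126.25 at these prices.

Substitute q_2 = (q_2/q_1)·q_1 into the budget: q_1* = I/(p_1 + p_2·(q_2/q_1)).
Numerically q_2/q_1 = 0.737788, so q_1* = 101/(6 + 3·0.737788) = 12.297.
At I' = 126.25: q_1* = 15.3713. Change: 15.3713 − 12.297 = 3.0743.

Δq_1* = 3.0743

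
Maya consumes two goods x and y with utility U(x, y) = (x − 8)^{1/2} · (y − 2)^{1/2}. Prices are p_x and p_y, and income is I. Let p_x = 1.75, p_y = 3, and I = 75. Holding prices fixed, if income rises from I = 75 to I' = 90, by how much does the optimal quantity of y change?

After buying the subsistence bundle (8, 2), a share 0.5 of the remaining income goes to x: x* = 8 + 0.5·(I − 8p_x − 2p_y)/p_x.
Discretionary income = 75 − 8·1.75 − 2·3 = 55; y* = 2 + 0.5·55/3 = 11.1667.
At I' = 90: y* = 13.6667. Change: 13.6667 − 11.1667 = 2.5.

Δy* = 2.5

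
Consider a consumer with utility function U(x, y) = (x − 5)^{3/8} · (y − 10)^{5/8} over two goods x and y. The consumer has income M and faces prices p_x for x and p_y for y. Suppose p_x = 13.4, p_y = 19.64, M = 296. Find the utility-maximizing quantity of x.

After buying the subsistence bundle (5, 10), a share 0.375 of the remaining income goes to x: x* = 5 + 0.375·(M − 5p_x − 10p_y)/p_x.
Discretionary income = 296 − 5·13.4 − 10·19.64 = 32.6; x* = 5 + 0.375·32.6/13.4 = 5.9123.

x* = 5.9123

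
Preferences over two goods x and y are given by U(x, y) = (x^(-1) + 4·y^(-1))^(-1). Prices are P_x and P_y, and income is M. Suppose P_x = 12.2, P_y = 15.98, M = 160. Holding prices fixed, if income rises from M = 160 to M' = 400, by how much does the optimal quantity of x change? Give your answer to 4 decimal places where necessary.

Δx* = 5.9813

From the CES first-order condition, (1/4)·(y/x)^(2) = P_x/P_y.
Solve for the ratio: y/x = [4·P_x/P_y]^(0.5).
With the ratio pinned down, the budget gives x* = M/(P_x + P_y·(y/x)) and y* = (y/x)·x*.
Numerically y/x = 1.747517, so x* = 160/(12.2 + 15.98·1.747517) = 3.9875.
At M' = 400: x* = 9.9688. Change: 9.9688 − 3.9875 = 5.9813.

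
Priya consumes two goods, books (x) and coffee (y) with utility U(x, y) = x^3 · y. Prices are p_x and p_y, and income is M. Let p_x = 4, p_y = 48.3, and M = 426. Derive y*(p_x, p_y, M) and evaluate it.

The MRS is 3·y/x. Set MRS = p_x/p_y.
So 3·p_y·y = p_x·x; combined with the budget, a share 0.75 of income goes to x.
Demand: x*(p_x,p_y,M) = 0.75·M/p_x and y* = 0.25·M/p_y.
At p_x=4, p_y=48.3, M=426: y* = 0.25·426/48.3 = 2.205.

y* = 2.205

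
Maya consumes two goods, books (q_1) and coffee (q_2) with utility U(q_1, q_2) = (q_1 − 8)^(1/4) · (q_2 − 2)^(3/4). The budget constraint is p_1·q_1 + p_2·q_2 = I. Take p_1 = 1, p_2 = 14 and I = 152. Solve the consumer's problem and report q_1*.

q_1* = 37

MRS = (1/3)·(q_2−2)/(q_1−8). Tangency with p_1/p_2 gives q_2−2 = 3·(p_1/p_2)·(q_1−8).
After buying the subsistence bundle (8, 2), a share 0.25 of the remaining income goes to q_1: q_1* = 8 + 0.25·(I − 8p_1 − 2p_2)/p_1.
Discretionary income = 152 − 8·1 − 2·14 = 116; q_1* = 8 + 0.25·116/1 = 37.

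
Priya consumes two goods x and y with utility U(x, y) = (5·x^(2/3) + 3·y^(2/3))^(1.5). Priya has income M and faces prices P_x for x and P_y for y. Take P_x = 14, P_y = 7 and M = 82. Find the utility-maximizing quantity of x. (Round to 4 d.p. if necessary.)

x* = 3.1422

MU_x ∝ 5·x^(-1/3), MU_y ∝ 3·y^(-1/3), so MRS = (5/3)·(y/x)^(1/3) = P_x/P_y.
Hence y/x = ((3/5)·P_x/P_y)^(1/(1/3)), i.e. raised to the 3 power.
With the ratio pinned down, the budget gives x* = M/(P_x + P_y·(y/x)) and y* = (y/x)·x*.
Numerically y/x = 1.728, so x* = 82/(14 + 7·1.728) = 3.1422.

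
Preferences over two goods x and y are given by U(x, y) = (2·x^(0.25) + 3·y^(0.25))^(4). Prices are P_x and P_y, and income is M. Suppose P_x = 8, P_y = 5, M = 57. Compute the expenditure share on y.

From the CES first-order condition, (2/3)·(y/x)^(0.75) = P_x/P_y.
Solve for the ratio: y/x = [(3/2)·P_x/P_y]^(4/3).
Substitute y = (y/x)·x into the budget: x* = M/(P_x + P_y·(y/x)).
Numerically y/x = 3.213278, so x* = 57/(8 + 5·3.213278) = 2.3684 and y* = 3.213278·2.3684 = 7.6105.
Expenditure on y: 5·7.6105 = 38.0524; share = 0.6676.

share on y = 0.6676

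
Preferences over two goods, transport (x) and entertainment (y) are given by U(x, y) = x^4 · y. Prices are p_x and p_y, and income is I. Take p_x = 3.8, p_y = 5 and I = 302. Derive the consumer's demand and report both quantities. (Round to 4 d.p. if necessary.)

x* = 63.5789, y* = 12.08

The MRS is 4·y/x. Set MRS = p_x/p_y.
So 4·p_y·y = p_x·x; combined with the budget, a share 0.8 of income goes to x.
Demand: x*(p_x,p_y,I) = 0.8·I/p_x and y* = 0.2·I/p_y.
At p_x=3.8, p_y=5, I=302: x* = 0.8·302/3.8 = 63.5789, y* = 12.08.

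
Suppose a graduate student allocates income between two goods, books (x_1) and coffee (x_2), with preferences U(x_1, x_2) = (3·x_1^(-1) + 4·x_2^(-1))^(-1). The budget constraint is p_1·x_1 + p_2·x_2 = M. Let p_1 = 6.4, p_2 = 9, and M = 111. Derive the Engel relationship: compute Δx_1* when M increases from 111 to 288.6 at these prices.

MRS = MU_x_1/MU_x_2 = (3/4)·(x_2/x_1)^(2). Set equal to p_1/p_2.
Solve for the ratio: x_2/x_1 = [(4/3)·p_1/p_2]^(0.5).
With the ratio pinned down, the budget gives x_1* = M/(p_1 + p_2·(x_2/x_1)) and x_2* = (x_2/x_1)·x_1*.
Numerically x_2/x_1 = 0.973729, so x_1* = 111/(6.4 + 9·0.973729) = 7.3202.
At M' = 288.6: x_1* = 19.0325. Change: 19.0325 − 7.3202 = 11.7123.

Δx_1* = 11.7123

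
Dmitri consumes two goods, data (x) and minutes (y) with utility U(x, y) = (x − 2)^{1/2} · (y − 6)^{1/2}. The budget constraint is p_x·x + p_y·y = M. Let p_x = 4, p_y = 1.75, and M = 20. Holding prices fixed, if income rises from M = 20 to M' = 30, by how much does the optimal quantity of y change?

Δy* = 2.8571

This is Cobb-Douglas in (x−2, y−6): tangency gives 0.5·p_y·(y−6) = 0.5·p_x·(x−2).
After buying the subsistence bundle (2, 6), a share 0.5 of the remaining income goes to x: x* = 2 + 0.5·(M − 2p_x − 6p_y)/p_x.
Discretionary income = 20 − 2·4 − 6·1.75 = 1.5; y* = 6 + 0.5·1.5/1.75 = 6.4286.
At M' = 30: y* = 9.2857. Change: 9.2857 − 6.4286 = 2.8571.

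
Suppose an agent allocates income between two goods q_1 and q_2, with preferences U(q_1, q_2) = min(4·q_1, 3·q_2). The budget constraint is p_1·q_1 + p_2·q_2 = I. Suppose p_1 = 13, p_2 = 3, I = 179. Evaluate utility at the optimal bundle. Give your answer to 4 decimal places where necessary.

V = 42.1176

With perfect complements, no substitution: consume in ratio q_1:q_2 = 3:4.
Budget: p_1·q_1 + p_2·(4/3)·q_1 = I, so (3·p_1 + 4·p_2)·q_1 = 3·I.
Demand: q_1*(p_1,p_2,I) = 3·I/(3·p_1 + 4·p_2), q_2* = 4·I/(3·p_1 + 4·p_2).
Here 3·13 + 4·3 = 51, giving q_1* = 10.5294 and q_2* = 14.0392.
Utility at the optimum: U(10.5294, 14.0392) = 42.1176.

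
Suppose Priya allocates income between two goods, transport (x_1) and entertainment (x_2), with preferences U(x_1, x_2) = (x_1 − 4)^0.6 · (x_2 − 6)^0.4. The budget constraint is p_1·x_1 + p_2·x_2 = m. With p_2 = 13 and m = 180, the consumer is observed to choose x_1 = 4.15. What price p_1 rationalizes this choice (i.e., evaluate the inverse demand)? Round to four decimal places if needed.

This is Cobb-Douglas in (x_1−4, x_2−6): tangency gives 0.6·p_2·(x_2−6) = 0.4·p_1·(x_1−4).
Substituting into the budget: x_1* = 4 + 0.6·(m − 4·p_1 − 6·p_2)/p_1, and x_2* = 6 + 0.4·(…)/p_2.
Set x_1* = 4.15 in the demand function and solve for p_1: p_1 = 24.

p_1 = 24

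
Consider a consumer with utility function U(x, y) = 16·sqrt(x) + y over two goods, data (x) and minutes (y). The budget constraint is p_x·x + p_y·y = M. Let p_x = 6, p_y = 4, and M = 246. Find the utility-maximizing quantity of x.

x* = 28.4444

Utility is quasi-linear in y; the FOC for x is 8/√x = p_x/p_y.
Thus x* = (8·p_y/p_x)² — independent of M — with the rest of income spent on y.
Plugging in: x* = (8·4/6)² = 28.4444.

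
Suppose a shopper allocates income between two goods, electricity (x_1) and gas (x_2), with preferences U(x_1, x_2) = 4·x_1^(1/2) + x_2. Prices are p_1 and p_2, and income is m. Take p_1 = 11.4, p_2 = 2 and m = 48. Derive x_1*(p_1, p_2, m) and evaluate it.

Thus x_1* = (2·p_2/p_1)² — independent of m — with the rest of income spent on x_2.
Plugging in: x_1* = (2·2/11.4)² = 0.1231.

x_1* = 0.1231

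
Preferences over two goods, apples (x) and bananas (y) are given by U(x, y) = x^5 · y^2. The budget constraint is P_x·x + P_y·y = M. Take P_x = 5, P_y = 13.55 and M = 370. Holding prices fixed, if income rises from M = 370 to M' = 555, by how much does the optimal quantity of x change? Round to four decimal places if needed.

Δx* = 26.4286

MU_x/MU_y = (5·y)/(2·x); tangency sets this equal to P_x/P_y.
So 5·P_y·y = 2·P_x·x; combined with the budget, a share 5/7 of income goes to x.
Demand: x*(P_x,P_y,M) = 5/7·M/P_x and y* = 2/7·M/P_y.
At P_x=5, P_y=13.55, M=370: x* = 5/7·370/5 = 52.8571.
At M' = 555: x* = 79.2857. Change: 79.2857 − 52.8571 = 26.4286.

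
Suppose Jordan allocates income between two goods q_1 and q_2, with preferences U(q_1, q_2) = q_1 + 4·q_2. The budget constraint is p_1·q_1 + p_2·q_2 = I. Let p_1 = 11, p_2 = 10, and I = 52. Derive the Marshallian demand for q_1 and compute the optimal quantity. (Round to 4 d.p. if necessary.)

q_1* = 0

q_2 gives more utility per dollar, so spend all income on q_2: q_2* = I/p_2, q_1* = 0.
Numerically: q_1* = 0, q_2* = 5.2.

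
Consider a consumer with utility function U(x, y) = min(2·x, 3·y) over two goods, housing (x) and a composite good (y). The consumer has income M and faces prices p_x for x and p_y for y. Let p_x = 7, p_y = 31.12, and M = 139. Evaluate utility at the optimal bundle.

V = 10.0192

Leontief preferences: the optimum is at the kink where x/3 = y/2, i.e. y = (2/3)·x.
Budget: p_x·x + p_y·(2/3)·x = M, so (3·p_x + 2·p_y)·x = 3·M.
Demand: x*(p_x,p_y,M) = 3·M/(3·p_x + 2·p_y), y* = 2·M/(3·p_x + 2·p_y).
Here 3·7 + 2·31.12 = 83.24, giving x* = 5.0096 and y* = 3.3397.
Utility at the optimum: U(5.0096, 3.3397) = 10.0192.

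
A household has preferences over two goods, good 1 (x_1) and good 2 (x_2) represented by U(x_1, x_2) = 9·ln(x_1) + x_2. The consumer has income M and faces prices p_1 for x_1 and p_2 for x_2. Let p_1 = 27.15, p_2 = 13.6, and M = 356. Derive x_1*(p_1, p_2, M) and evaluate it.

x_1* = 4.5083

Set MRS = p_1/p_2: (9/x_1)/1 = p_1/p_2.
So x_1*(p_1,p_2) = 9·p_2/p_1, independent of income; and x_2* = (M − 9·p_2)/p_2.
At the given prices: x_1* = 9·13.6/27.15 = 4.5083.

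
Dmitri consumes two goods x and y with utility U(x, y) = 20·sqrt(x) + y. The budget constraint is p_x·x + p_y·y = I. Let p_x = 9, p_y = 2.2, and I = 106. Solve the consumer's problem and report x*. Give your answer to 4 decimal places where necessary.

x* = 5.9753

Set MRS = p_x/p_y: 10·x^(−1/2) = p_x/p_y.
Solve: √x = 10·p_y/p_x, so x*(p_x,p_y) = (10·p_y/p_x)², and y* = (I − p_x·x*)/p_y.
Plugging in: x* = (10·2.2/9)² = 5.9753.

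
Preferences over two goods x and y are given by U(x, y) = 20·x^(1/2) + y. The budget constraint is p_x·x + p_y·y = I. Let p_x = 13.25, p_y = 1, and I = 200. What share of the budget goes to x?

share on x = 0.0377

Utility is quasi-linear in y; the FOC for x is 10/√x = p_x/p_y.
Solve: √x = 10·p_y/p_x, so x*(p_x,p_y) = (10·p_y/p_x)², and y* = (I − p_x·x*)/p_y.
Plugging in: x* = (10·1/13.25)² = 0.5696, y* = 192.4528.
Expenditure on x: 13.25·0.5696 = 7.5472; share = 0.0377.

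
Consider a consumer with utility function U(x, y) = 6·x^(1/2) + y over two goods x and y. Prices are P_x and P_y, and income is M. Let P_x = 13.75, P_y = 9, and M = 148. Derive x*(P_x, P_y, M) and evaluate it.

x* = 3.8559

Utility is quasi-linear in y; the FOC for x is 3/√x = P_x/P_y.
Solve: √x = 3·P_y/P_x, so x*(P_x,P_y) = (3·P_y/P_x)², and y* = (M − P_x·x*)/P_y.
Plugging in: x* = (3·9/13.75)² = 3.8559.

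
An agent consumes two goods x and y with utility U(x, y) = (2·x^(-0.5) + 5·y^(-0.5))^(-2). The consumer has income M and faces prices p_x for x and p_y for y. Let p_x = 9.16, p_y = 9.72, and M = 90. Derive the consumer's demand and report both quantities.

x* = 3.413, y* = 6.0429

Substitute y = (y/x)·x into the budget: x* = M/(p_x + p_y·(y/x)).
Numerically y/x = 1.770569, so x* = 90/(9.16 + 9.72·1.770569) = 3.413 and y* = 1.770569·3.413 = 6.0429.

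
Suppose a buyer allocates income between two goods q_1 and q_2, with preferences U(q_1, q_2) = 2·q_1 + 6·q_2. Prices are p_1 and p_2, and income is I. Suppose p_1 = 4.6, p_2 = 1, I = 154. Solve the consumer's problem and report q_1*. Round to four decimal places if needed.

Linear utility — the consumer picks whichever good has higher MU/price: 2/4.6 = 0.4348 vs 6/1 = 6.
q_2 gives more utility per dollar, so spend all income on q_2: q_2* = I/p_2, q_1* = 0.
Numerically: q_1* = 0, q_2* = 154.

q_1* = 0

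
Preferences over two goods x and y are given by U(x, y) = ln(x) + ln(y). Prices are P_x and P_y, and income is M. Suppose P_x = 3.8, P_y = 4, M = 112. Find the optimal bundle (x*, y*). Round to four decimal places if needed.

x* = 14.7368, y* = 14

The MRS is y/x. Set MRS = P_x/P_y.
Rearranging, P_y·y = P_x·x. Substituting into the budget gives P_x·x·(1 + 1) = M.
Demand: x*(P_x,P_y,M) = 0.5·M/P_x and y* = 0.5·M/P_y.
At P_x=3.8, P_y=4, M=112: x* = 0.5·112/3.8 = 14.7368, y* = 14.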